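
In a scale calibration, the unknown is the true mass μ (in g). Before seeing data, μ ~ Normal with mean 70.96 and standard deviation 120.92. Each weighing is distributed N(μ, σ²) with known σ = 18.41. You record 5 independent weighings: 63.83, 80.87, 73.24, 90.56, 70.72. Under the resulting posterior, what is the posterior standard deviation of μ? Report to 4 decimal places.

8.2142

For Normal data with known variance σ², a Normal(μ₀, σ₀²) prior on μ is conjugate. Posterior precision = 1/σ₀² + n/σ²; posterior mean is the precision-weighted average of μ₀ and x̄.
σ₀² = 120.92² = 14621.6464, σ² = 18.41² = 338.9281; σ² + n·σ₀² = 338.9281 + 5·14621.6464 = 73447.1601.
Posterior precision = 1/σ₀² + n/σ² = 1/14621.6464 + 5/338.9281 = (σ² + n·σ₀²)/(σ₀²σ²) = 73447.1601/(14621.6464·338.9281); posterior variance σₙ² = σ₀²σ²/(σ² + n·σ₀²) = 14621.6464·338.9281/73447.1601 = 67.472818.
Posterior SD = √σₙ² = √(14621.6464·338.9281/73447.1601) = 8.2142.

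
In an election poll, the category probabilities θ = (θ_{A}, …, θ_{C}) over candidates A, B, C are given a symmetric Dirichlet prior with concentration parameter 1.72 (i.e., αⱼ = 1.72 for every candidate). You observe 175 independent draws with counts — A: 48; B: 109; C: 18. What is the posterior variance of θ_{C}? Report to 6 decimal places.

0.000538

The Dirichlet prior is conjugate to the Multinomial likelihood: each posterior αⱼ = prior αⱼ + observed count nⱼ.
Posterior concentration: (49.72, 110.72, 19.72), total = 180.16.
Var[θ_j] = α_j(Σα−α_j)/((Σα)²(Σα+1)) = 19.72·160.44/(180.16²·181.16) = 0.000538.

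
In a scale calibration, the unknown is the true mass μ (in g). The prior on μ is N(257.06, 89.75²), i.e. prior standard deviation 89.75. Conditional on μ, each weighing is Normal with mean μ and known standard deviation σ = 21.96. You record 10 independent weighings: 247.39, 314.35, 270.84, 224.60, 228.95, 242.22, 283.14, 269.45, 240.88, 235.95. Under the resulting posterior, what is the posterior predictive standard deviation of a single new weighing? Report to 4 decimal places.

For Normal data with known variance σ², a Normal(μ₀, σ₀²) prior on μ is conjugate. Posterior precision = 1/σ₀² + n/σ²; posterior mean is the precision-weighted average of μ₀ and x̄.
σ₀² = 89.75² = 8055.0625, σ² = 21.96² = 482.2416; σ² + n·σ₀² = 482.2416 + 10·8055.0625 = 81032.8666.
Posterior precision = 1/σ₀² + n/σ² = 1/8055.0625 + 10/482.2416 = (σ² + n·σ₀²)/(σ₀²σ²) = 81032.8666/(8055.0625·482.2416); posterior variance σₙ² = σ₀²σ²/(σ² + n·σ₀²) = 8055.0625·482.2416/81032.8666 = 47.937169.
Predictive variance for one new observation = σₙ² + σ² = 8055.0625·482.2416/81032.8666 + 482.2416 = σ²·(σ₀² + 81032.8666)/81032.8666 = 482.2416·89087.9291/81032.8666 = 530.178769; SD = √(482.2416·89087.9291/81032.8666) = 23.0256.

23.0256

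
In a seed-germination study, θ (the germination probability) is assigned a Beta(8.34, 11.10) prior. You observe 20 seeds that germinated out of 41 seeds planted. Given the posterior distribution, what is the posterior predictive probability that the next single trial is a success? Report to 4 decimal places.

0.4689

The Beta prior is conjugate to a Binomial/Bernoulli likelihood; the update adds successes to α and failures to β.
Posterior: Beta(α+k, β+n−k) = Beta(8.34+20, 11.10+21) = Beta(28.34, 32.10).
For a single future Bernoulli trial, P(success | data) = α/(α+β) = 0.4689.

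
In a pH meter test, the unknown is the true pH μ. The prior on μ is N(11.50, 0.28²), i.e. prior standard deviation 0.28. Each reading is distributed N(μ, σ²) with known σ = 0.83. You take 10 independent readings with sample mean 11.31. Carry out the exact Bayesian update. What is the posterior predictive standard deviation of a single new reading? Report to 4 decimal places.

0.8518

For Normal data with known variance σ², a Normal(μ₀, σ₀²) prior on μ is conjugate. Posterior precision = 1/σ₀² + n/σ²; posterior mean is the precision-weighted average of μ₀ and x̄.
σ₀² = 0.28² = 0.0784, σ² = 0.83² = 0.6889; σ² + n·σ₀² = 0.6889 + 10·0.0784 = 1.4729.
Posterior precision = 1/σ₀² + n/σ² = 1/0.0784 + 10/0.6889 = (σ² + n·σ₀²)/(σ₀²σ²) = 1.4729/(0.0784·0.6889); posterior variance σₙ² = σ₀²σ²/(σ² + n·σ₀²) = 0.0784·0.6889/1.4729 = 0.036669.
Predictive variance for one new observation = σₙ² + σ² = 0.0784·0.6889/1.4729 + 0.6889 = σ²·(σ₀² + 1.4729)/1.4729 = 0.6889·1.5513/1.4729 = 0.725569; SD = √(0.6889·1.5513/1.4729) = 0.8518.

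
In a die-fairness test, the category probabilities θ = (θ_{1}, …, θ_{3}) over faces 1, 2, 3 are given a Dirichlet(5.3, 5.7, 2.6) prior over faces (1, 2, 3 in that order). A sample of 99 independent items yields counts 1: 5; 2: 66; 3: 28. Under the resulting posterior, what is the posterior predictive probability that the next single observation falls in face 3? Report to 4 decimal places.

The Dirichlet prior is conjugate to the Multinomial likelihood: each posterior αⱼ = prior αⱼ + observed count nⱼ.
Posterior concentration: (10.3, 71.7, 30.6), total = 112.6.
P(next = 3 | data) = α_{3}/Σα = 0.2718.

0.2718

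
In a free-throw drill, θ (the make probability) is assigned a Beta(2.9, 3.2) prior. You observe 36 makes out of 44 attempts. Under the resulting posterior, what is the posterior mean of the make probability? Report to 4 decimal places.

The Beta prior is conjugate to a Binomial/Bernoulli likelihood; the update adds successes to α and failures to β.
Posterior: Beta(α+k, β+n−k) = Beta(2.9+36, 3.2+8) = Beta(38.9, 11.2).
Posterior mean = α/(α+β) = 38.9/50.1 = 0.7764.

0.7764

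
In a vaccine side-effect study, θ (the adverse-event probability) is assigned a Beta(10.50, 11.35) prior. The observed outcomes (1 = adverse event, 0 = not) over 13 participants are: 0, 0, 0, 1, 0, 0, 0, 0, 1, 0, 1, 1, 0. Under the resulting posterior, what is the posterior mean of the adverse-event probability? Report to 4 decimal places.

The Beta prior is conjugate to a Binomial/Bernoulli likelihood; the update adds successes to α and failures to β.
Posterior: Beta(α+k, β+n−k) = Beta(10.50+4, 11.35+9) = Beta(14.50, 20.35).
Posterior mean = α/(α+β) = 14.50/34.85 = 0.4161.

0.4161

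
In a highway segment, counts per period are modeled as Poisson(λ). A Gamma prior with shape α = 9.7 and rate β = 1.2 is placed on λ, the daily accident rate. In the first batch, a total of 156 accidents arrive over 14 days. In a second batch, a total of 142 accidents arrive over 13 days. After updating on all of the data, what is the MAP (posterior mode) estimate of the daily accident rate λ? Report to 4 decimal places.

With a Gamma(shape α, rate β) prior, the Poisson likelihood is conjugate: the posterior is Gamma(α + ΣXᵢ, β + n).
After batch 1: Gamma(α+S, β+n) = Gamma(9.7+156, 1.2+14) = Gamma(165.7, 15.2).
After batch 2: Gamma(α+S, β+n) = Gamma(165.7+142, 15.2+13) = Gamma(307.7, 28.2).
Mode of Gamma(α,β) for α≥1 is (α−1)/β = 306.7/28.2 = 10.8759.

10.8759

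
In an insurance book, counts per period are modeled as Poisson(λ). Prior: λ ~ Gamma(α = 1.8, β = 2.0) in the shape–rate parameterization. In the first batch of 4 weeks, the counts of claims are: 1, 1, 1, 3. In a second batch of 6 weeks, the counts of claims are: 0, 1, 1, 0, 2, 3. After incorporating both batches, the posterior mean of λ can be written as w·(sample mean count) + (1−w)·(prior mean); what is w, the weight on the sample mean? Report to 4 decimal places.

0.8333

With a Gamma(shape α, rate β) prior, the Poisson likelihood is conjugate: the posterior is Gamma(α + ΣXᵢ, β + n).
Total number of weeks: n = 4 + 6 = 10.
Posterior mean = (α₀+S)/(β₀+n) = [n/(β₀+n)]·(S/n) + [β₀/(β₀+n)]·(α₀/β₀), so only n and β₀ enter the weight.
Weight on data w = n/(β₀+n) = 10/(2.0+10) = 10/12.0 = 0.8333.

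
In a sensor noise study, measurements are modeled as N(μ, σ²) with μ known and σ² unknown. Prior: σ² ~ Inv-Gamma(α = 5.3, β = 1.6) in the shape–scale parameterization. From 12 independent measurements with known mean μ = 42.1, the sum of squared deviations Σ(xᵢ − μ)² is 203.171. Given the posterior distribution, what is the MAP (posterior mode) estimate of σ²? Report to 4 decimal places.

8.3891

With known mean μ and an Inverse-Gamma(α, β) prior on σ², the Normal likelihood is conjugate: posterior is Inv-Gamma(α + n/2, β + Σ(xᵢ−μ)²/2).
Posterior: Inv-Gamma(5.3 + 12/2, 1.6 + 203.171/2) = Inv-Gamma(11.30, 103.1855).
Mode = β/(α+1) = 103.1855/12.30 = 8.3891.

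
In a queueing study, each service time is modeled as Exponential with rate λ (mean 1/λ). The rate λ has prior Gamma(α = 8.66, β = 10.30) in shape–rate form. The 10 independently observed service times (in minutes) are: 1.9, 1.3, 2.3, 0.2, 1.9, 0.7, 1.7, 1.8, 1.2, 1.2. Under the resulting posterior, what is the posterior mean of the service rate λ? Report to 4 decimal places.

With a Gamma(shape α, rate β) prior on the exponential rate λ, the posterior after n observations with total T = Σxᵢ is Gamma(α+n, β+T).
Sum of observations T = 14.2 minutes; n = 10.
Posterior: Gamma(8.66+10, 10.30+14.2) = Gamma(18.66, 24.50).
Posterior mean of λ = α/β = 18.66/24.50 = 0.7616.

0.7616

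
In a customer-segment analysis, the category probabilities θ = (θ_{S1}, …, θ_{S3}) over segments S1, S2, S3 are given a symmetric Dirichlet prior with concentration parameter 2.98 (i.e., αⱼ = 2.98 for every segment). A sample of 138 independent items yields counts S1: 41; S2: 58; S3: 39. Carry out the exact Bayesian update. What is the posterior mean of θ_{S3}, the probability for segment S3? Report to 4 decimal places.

The Dirichlet prior is conjugate to the Multinomial likelihood: each posterior αⱼ = prior αⱼ + observed count nⱼ.
Posterior concentration: (43.98, 60.98, 41.98), total = 146.94.
E[θ_{S3}|data] = α_{S3}/Σα = 41.98/146.94 = 0.2857.

0.2857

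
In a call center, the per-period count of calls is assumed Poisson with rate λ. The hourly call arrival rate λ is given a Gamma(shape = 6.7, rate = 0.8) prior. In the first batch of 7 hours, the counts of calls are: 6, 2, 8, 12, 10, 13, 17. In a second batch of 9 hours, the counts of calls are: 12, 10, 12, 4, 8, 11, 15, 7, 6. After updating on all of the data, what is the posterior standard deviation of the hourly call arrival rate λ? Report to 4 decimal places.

0.7522

With a Gamma(shape α, rate β) prior, the Poisson likelihood is conjugate: the posterior is Gamma(α + ΣXᵢ, β + n).
Batch 1: sum of counts S = 68 over n = 7 hours.
After batch 1: Gamma(α+S, β+n) = Gamma(6.7+68, 0.8+7) = Gamma(74.7, 7.8).
Batch 2: sum of counts S = 85 over n = 9 hours.
After batch 2: Gamma(α+S, β+n) = Gamma(74.7+85, 7.8+9) = Gamma(159.7, 16.8).
SD = √α/β = √159.7/16.8 = 0.7522.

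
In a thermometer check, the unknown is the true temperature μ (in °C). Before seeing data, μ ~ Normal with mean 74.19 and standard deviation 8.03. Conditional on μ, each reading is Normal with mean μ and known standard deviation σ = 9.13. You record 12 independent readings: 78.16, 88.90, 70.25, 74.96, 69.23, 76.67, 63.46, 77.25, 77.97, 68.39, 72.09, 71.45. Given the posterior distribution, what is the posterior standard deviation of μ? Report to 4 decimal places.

2.5042

For Normal data with known variance σ², a Normal(μ₀, σ₀²) prior on μ is conjugate. Posterior precision = 1/σ₀² + n/σ²; posterior mean is the precision-weighted average of μ₀ and x̄.
σ₀² = 8.03² = 64.4809, σ² = 9.13² = 83.3569; σ² + n·σ₀² = 83.3569 + 12·64.4809 = 857.1277.
Posterior precision = 1/σ₀² + n/σ² = 1/64.4809 + 12/83.3569 = (σ² + n·σ₀²)/(σ₀²σ²) = 857.1277/(64.4809·83.3569); posterior variance σₙ² = σ₀²σ²/(σ² + n·σ₀²) = 64.4809·83.3569/857.1277 = 6.270860.
Posterior SD = √σₙ² = √(64.4809·83.3569/857.1277) = 2.5042.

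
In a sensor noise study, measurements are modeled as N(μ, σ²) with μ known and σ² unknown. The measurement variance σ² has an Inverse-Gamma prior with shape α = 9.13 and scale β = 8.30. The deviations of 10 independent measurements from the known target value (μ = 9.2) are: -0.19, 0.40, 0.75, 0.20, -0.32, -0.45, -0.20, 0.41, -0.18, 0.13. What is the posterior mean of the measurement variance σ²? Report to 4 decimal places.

0.6840

With known mean μ and an Inverse-Gamma(α, β) prior on σ², the Normal likelihood is conjugate: posterior is Inv-Gamma(α + n/2, β + Σ(xᵢ−μ)²/2).
Σ(xᵢ−μ)² = (-0.19)² + (0.40)² + (0.75)² + (0.20)² + (-0.32)² + (-0.45)² + (-0.20)² + (0.41)² + (-0.18)² + (0.13)² = 1.3609.
Posterior: Inv-Gamma(9.13 + 10/2, 8.30 + 1.3609/2) = Inv-Gamma(14.13, 8.98045).
E[σ²|data] = β/(α−1) = 8.98045/13.13 = 0.6840.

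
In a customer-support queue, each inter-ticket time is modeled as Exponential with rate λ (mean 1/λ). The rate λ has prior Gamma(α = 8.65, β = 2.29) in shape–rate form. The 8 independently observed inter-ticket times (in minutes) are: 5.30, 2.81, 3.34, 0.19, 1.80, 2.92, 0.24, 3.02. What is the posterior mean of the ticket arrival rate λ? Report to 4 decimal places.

With a Gamma(shape α, rate β) prior on the exponential rate λ, the posterior after n observations with total T = Σxᵢ is Gamma(α+n, β+T).
Sum of observations T = 19.62 minutes; n = 8.
Posterior: Gamma(8.65+8, 2.29+19.62) = Gamma(16.65, 21.91).
Posterior mean of λ = α/β = 16.65/21.91 = 0.7599.

0.7599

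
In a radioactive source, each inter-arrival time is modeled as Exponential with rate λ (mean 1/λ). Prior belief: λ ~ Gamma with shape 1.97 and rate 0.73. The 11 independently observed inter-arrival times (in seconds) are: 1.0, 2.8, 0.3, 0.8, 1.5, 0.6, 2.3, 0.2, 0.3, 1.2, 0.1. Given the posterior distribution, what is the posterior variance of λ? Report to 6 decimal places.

With a Gamma(shape α, rate β) prior on the exponential rate λ, the posterior after n observations with total T = Σxᵢ is Gamma(α+n, β+T).
Sum of observations T = 11.1 seconds; n = 11.
Posterior: Gamma(1.97+11, 0.73+11.1) = Gamma(12.97, 11.83).
Var = α/β² = 0.092677.

0.092677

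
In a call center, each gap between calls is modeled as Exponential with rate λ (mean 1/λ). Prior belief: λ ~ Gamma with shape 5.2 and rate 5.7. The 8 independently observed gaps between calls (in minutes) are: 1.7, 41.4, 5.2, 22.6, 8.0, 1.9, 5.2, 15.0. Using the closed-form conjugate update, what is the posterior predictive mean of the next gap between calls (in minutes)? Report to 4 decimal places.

8.7459

With a Gamma(shape α, rate β) prior on the exponential rate λ, the posterior after n observations with total T = Σxᵢ is Gamma(α+n, β+T).
Sum of observations T = 101.0 minutes; n = 8.
Posterior: Gamma(5.2+8, 5.7+101.0) = Gamma(13.2, 106.7).
The predictive distribution for the next observation is Lomax; its mean is β/(α−1) = 106.7/12.2 = 8.7459.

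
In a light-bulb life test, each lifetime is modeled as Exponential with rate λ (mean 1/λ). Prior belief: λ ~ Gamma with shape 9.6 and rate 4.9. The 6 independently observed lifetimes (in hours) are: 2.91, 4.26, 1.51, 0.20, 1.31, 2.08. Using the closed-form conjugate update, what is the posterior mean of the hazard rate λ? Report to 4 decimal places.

With a Gamma(shape α, rate β) prior on the exponential rate λ, the posterior after n observations with total T = Σxᵢ is Gamma(α+n, β+T).
Sum of observations T = 12.27 hours; n = 6.
Posterior: Gamma(9.6+6, 4.9+12.27) = Gamma(15.6, 17.17).
Posterior mean of λ = α/β = 15.6/17.17 = 0.9086.

0.9086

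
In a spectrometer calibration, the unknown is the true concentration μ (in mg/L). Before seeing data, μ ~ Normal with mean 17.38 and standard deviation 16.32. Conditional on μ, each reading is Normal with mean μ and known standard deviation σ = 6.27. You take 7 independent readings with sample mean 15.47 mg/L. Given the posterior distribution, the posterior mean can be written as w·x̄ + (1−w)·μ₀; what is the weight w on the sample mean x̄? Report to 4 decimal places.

For Normal data with known variance σ², a Normal(μ₀, σ₀²) prior on μ is conjugate. Posterior precision = 1/σ₀² + n/σ²; posterior mean is the precision-weighted average of μ₀ and x̄.
σ₀² = 16.32² = 266.3424, σ² = 6.27² = 39.3129. Prior precision 1/σ₀² = 1/266.3424; data precision n/σ² = 7/39.3129.
w = (n/σ²)/(1/σ₀² + n/σ²) = n·σ₀²/(σ² + n·σ₀²) = 7·266.3424/(39.3129 + 7·266.3424) = 1864.3968/1903.7097 = 0.9793.

0.9793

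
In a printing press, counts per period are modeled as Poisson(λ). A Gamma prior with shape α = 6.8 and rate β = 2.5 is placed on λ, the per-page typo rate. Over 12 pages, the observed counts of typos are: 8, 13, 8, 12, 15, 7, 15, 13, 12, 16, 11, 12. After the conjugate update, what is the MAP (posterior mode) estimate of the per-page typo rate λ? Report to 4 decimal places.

With a Gamma(shape α, rate β) prior, the Poisson likelihood is conjugate: the posterior is Gamma(α + ΣXᵢ, β + n).
Sum of counts S = 142 over n = 12 pages.
Posterior: Gamma(α+S, β+n) = Gamma(6.8+142, 2.5+12) = Gamma(148.8, 14.5).
Mode of Gamma(α,β) for α≥1 is (α−1)/β = 147.8/14.5 = 10.1931.

10.1931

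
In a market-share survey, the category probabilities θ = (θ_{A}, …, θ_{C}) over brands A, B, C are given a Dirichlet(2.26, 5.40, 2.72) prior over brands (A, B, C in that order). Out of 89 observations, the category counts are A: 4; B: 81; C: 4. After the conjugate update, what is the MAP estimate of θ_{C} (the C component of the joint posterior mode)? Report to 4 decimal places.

The Dirichlet prior is conjugate to the Multinomial likelihood: each posterior αⱼ = prior αⱼ + observed count nⱼ.
Posterior concentration: (6.26, 86.40, 6.72), total = 99.38.
Joint mode component: (α_{C}−1)/(Σα−K) = 5.72/96.38 = 0.0593.

0.0593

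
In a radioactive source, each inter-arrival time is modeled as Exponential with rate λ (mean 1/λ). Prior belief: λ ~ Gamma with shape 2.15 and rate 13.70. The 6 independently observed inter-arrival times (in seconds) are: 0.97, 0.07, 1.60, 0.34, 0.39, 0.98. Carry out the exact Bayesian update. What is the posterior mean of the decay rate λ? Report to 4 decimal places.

0.4515

With a Gamma(shape α, rate β) prior on the exponential rate λ, the posterior after n observations with total T = Σxᵢ is Gamma(α+n, β+T).
Sum of observations T = 4.35 seconds; n = 6.
Posterior: Gamma(2.15+6, 13.70+4.35) = Gamma(8.15, 18.05).
Posterior mean of λ = α/β = 8.15/18.05 = 0.4515.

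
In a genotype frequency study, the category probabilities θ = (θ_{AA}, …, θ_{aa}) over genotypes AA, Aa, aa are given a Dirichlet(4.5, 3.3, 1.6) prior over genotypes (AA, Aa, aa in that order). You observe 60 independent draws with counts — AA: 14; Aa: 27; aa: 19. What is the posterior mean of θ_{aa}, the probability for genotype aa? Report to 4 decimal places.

The Dirichlet prior is conjugate to the Multinomial likelihood: each posterior αⱼ = prior αⱼ + observed count nⱼ.
Posterior concentration: (18.5, 30.3, 20.6), total = 69.4.
E[θ_{aa}|data] = α_{aa}/Σα = 20.6/69.4 = 0.2968.

0.2968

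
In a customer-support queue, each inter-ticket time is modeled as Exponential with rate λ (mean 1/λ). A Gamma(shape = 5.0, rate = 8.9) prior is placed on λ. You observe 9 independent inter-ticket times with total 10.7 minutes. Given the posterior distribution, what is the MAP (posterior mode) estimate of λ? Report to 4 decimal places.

With a Gamma(shape α, rate β) prior on the exponential rate λ, the posterior after n observations with total T = Σxᵢ is Gamma(α+n, β+T).
Posterior: Gamma(5.0+9, 8.9+10.7) = Gamma(14.0, 19.6).
Mode = (α−1)/β = 0.6633.

0.6633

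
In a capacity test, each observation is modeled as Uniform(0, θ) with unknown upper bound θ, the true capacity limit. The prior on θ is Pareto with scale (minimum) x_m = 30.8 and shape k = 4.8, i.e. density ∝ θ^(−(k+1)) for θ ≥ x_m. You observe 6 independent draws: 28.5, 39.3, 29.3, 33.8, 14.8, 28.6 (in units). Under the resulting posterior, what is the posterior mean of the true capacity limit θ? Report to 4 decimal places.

43.3102

A Pareto(scale x_m, shape k) prior on the upper bound θ of Uniform(0, θ) is conjugate: posterior is Pareto(max(x_m, max xᵢ), k + n).
Sample maximum = 39.3; prior scale x_m = 30.8 → posterior scale = max = 39.3.
Posterior shape = 4.8 + 6 = 10.8.
E[θ|data] = k·x_m/(k−1) = 10.8·39.3/9.8 = 43.3102.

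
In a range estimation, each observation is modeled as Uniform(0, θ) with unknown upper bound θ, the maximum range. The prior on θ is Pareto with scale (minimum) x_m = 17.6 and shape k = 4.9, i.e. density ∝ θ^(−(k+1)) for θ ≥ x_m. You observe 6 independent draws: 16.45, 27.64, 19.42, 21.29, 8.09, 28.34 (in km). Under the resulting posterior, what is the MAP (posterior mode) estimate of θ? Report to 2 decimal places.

28.34

A Pareto(scale x_m, shape k) prior on the upper bound θ of Uniform(0, θ) is conjugate: posterior is Pareto(max(x_m, max xᵢ), k + n).
Sample maximum = 28.34; prior scale x_m = 17.6 → posterior scale = max = 28.34.
Posterior shape = 4.9 + 6 = 10.9.
The Pareto density is decreasing on [x_m, ∞), so the mode is x_m = 28.34.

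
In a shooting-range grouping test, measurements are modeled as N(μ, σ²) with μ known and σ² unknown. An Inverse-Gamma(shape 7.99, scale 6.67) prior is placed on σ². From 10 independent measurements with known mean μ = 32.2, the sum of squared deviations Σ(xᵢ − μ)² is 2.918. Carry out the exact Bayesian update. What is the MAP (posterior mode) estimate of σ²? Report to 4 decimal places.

0.5811

With known mean μ and an Inverse-Gamma(α, β) prior on σ², the Normal likelihood is conjugate: posterior is Inv-Gamma(α + n/2, β + Σ(xᵢ−μ)²/2).
Posterior: Inv-Gamma(7.99 + 10/2, 6.67 + 2.918/2) = Inv-Gamma(12.99, 8.1290).
Mode = β/(α+1) = 8.1290/13.99 = 0.5811.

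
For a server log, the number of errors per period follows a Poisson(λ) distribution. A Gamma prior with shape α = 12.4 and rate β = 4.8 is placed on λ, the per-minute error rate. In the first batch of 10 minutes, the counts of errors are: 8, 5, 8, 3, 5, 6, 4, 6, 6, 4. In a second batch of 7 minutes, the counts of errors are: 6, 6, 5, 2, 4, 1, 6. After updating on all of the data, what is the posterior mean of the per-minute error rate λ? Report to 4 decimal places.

With a Gamma(shape α, rate β) prior, the Poisson likelihood is conjugate: the posterior is Gamma(α + ΣXᵢ, β + n).
Batch 1: sum of counts S = 55 over n = 10 minutes.
After batch 1: Gamma(α+S, β+n) = Gamma(12.4+55, 4.8+10) = Gamma(67.4, 14.8).
Batch 2: sum of counts S = 30 over n = 7 minutes.
After batch 2: Gamma(α+S, β+n) = Gamma(67.4+30, 14.8+7) = Gamma(97.4, 21.8).
Posterior mean = α/β = 97.4/21.8 = 4.4679.

4.4679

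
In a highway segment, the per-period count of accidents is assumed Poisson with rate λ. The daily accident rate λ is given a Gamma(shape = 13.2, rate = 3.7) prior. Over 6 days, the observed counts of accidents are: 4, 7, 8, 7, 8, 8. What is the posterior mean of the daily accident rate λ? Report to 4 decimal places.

5.6907

With a Gamma(shape α, rate β) prior, the Poisson likelihood is conjugate: the posterior is Gamma(α + ΣXᵢ, β + n).
Sum of counts S = 42 over n = 6 days.
Posterior: Gamma(α+S, β+n) = Gamma(13.2+42, 3.7+6) = Gamma(55.2, 9.7).
Posterior mean = α/β = 55.2/9.7 = 5.6907.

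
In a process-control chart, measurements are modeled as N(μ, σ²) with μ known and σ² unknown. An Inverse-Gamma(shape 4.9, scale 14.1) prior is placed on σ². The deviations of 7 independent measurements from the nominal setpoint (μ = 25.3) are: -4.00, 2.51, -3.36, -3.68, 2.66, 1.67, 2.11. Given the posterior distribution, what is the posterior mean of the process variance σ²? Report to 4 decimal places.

6.0573

With known mean μ and an Inverse-Gamma(α, β) prior on σ², the Normal likelihood is conjugate: posterior is Inv-Gamma(α + n/2, β + Σ(xᵢ−μ)²/2).
Σ(xᵢ−μ)² = (-4.00)² + (2.51)² + (-3.36)² + (-3.68)² + (2.66)² + (1.67)² + (2.11)² = 61.4487.
Posterior: Inv-Gamma(4.9 + 7/2, 14.1 + 61.4487/2) = Inv-Gamma(8.40, 44.82435).
E[σ²|data] = β/(α−1) = 44.82435/7.40 = 6.0573.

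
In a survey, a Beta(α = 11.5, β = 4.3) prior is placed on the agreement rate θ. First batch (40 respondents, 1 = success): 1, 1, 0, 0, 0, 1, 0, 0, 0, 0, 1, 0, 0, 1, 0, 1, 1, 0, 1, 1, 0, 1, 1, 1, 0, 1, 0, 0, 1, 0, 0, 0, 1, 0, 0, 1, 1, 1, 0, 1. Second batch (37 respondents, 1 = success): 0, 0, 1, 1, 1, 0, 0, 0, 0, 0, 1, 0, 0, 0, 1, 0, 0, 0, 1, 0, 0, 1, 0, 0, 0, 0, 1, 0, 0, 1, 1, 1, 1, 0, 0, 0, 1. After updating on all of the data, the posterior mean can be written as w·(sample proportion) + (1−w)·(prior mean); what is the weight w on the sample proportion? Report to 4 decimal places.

The Beta prior is conjugate to a Binomial/Bernoulli likelihood; the update adds successes to α and failures to β.
Total number of respondents: n = 40 + 37 = 77.
Posterior mean = (α₀+k)/(α₀+β₀+n) = [n/(α₀+β₀+n)]·(k/n) + [(α₀+β₀)/(α₀+β₀+n)]·α₀/(α₀+β₀), so only n and the prior enter the weight.
The weight on the data is w = n/(α₀+β₀+n) = 77/(11.5+4.3+77) = 77/92.8 = 0.8297.

0.8297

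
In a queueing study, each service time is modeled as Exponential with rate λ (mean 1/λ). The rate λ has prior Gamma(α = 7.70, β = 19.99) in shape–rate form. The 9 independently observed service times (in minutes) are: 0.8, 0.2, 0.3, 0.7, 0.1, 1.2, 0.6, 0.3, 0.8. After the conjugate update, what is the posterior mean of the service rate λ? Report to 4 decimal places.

With a Gamma(shape α, rate β) prior on the exponential rate λ, the posterior after n observations with total T = Σxᵢ is Gamma(α+n, β+T).
Sum of observations T = 5.0 minutes; n = 9.
Posterior: Gamma(7.70+9, 19.99+5.0) = Gamma(16.70, 24.99).
Posterior mean of λ = α/β = 16.70/24.99 = 0.6683.

0.6683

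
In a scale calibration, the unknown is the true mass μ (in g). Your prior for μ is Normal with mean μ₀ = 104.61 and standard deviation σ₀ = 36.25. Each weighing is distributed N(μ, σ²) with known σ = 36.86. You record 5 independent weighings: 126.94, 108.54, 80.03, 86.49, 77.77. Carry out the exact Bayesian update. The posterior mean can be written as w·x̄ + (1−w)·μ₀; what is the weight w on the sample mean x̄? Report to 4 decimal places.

0.8286

For Normal data with known variance σ², a Normal(μ₀, σ₀²) prior on μ is conjugate. Posterior precision = 1/σ₀² + n/σ²; posterior mean is the precision-weighted average of μ₀ and x̄.
σ₀² = 36.25² = 1314.0625, σ² = 36.86² = 1358.6596. Prior precision 1/σ₀² = 1/1314.0625; data precision n/σ² = 5/1358.6596.
w = (n/σ²)/(1/σ₀² + n/σ²) = n·σ₀²/(σ² + n·σ₀²) = 5·1314.0625/(1358.6596 + 5·1314.0625) = 6570.3125/7928.9721 = 0.8286.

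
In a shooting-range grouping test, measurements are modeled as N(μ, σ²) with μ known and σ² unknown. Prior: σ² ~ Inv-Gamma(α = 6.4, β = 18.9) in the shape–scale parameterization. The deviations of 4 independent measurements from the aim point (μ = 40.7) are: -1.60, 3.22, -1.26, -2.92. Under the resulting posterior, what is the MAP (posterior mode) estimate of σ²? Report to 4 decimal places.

With known mean μ and an Inverse-Gamma(α, β) prior on σ², the Normal likelihood is conjugate: posterior is Inv-Gamma(α + n/2, β + Σ(xᵢ−μ)²/2).
Σ(xᵢ−μ)² = (-1.60)² + (3.22)² + (-1.26)² + (-2.92)² = 23.0424.
Posterior: Inv-Gamma(6.4 + 4/2, 18.9 + 23.0424/2) = Inv-Gamma(8.40, 30.42120).
Mode = β/(α+1) = 30.42120/9.40 = 3.2363.

3.2363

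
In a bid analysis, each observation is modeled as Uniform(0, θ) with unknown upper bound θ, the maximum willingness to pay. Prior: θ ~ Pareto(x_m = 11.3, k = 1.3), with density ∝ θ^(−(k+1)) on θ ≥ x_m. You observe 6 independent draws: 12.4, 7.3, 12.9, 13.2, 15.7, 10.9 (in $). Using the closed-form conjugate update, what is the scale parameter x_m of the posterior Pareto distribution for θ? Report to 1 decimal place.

15.7

A Pareto(scale x_m, shape k) prior on the upper bound θ of Uniform(0, θ) is conjugate: posterior is Pareto(max(x_m, max xᵢ), k + n).
Sample maximum = 15.7; prior scale x_m = 11.3 → posterior scale = max = 15.7.
Posterior shape = 1.3 + 6 = 7.3.
Posterior scale x_m = 15.7.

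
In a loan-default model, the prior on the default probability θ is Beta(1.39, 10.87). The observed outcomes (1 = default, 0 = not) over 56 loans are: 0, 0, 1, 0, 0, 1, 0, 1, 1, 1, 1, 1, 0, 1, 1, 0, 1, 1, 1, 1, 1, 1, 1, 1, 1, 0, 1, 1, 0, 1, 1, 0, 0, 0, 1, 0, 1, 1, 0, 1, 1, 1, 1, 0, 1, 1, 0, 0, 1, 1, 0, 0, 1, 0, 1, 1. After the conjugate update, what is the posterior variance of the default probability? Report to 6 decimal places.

The Beta prior is conjugate to a Binomial/Bernoulli likelihood; the update adds successes to α and failures to β.
Posterior: Beta(α+k, β+n−k) = Beta(1.39+36, 10.87+20) = Beta(37.39, 30.87).
Var = αβ/((α+β)²(α+β+1)) = 37.39·30.87/(68.26²·69.26) = 0.003577.

0.003577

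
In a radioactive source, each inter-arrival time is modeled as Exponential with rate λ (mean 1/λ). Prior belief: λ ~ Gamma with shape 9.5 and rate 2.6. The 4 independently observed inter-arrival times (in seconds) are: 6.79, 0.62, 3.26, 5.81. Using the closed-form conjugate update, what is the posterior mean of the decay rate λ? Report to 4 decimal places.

0.7075

With a Gamma(shape α, rate β) prior on the exponential rate λ, the posterior after n observations with total T = Σxᵢ is Gamma(α+n, β+T).
Sum of observations T = 16.48 seconds; n = 4.
Posterior: Gamma(9.5+4, 2.6+16.48) = Gamma(13.5, 19.08).
Posterior mean of λ = α/β = 13.5/19.08 = 0.7075.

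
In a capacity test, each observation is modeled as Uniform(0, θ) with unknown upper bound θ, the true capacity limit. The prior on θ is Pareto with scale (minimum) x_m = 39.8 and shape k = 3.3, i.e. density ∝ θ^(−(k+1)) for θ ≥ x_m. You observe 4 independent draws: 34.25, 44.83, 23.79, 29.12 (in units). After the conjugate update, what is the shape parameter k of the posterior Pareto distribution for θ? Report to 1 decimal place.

A Pareto(scale x_m, shape k) prior on the upper bound θ of Uniform(0, θ) is conjugate: posterior is Pareto(max(x_m, max xᵢ), k + n).
Sample maximum = 44.83; prior scale x_m = 39.8 → posterior scale = max = 44.83.
Posterior shape = 3.3 + 4 = 7.3.
Posterior shape k = 7.3.

7.3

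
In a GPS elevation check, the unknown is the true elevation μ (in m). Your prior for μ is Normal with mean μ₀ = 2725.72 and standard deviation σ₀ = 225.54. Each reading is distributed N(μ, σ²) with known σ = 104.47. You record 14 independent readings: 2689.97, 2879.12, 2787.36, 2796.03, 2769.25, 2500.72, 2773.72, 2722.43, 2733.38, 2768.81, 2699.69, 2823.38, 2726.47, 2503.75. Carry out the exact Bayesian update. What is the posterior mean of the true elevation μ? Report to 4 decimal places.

2726.7049

For Normal data with known variance σ², a Normal(μ₀, σ₀²) prior on μ is conjugate. Posterior precision = 1/σ₀² + n/σ²; posterior mean is the precision-weighted average of μ₀ and x̄.
Σxᵢ = 2689.97 + 2879.12 + 2787.36 + 2796.03 + 2769.25 + 2500.72 + 2773.72 + 2722.43 + 2733.38 + 2768.81 + 2699.69 + 2823.38 + 2726.47 + 2503.75 = 38174.08, so n·x̄ = 38174.08.
σ₀² = 225.54² = 50868.2916, σ² = 104.47² = 10913.9809; σ² + n·σ₀² = 10913.9809 + 14·50868.2916 = 723070.0633.
Posterior mean = (μ₀/σ₀² + n·x̄/σ²)/(1/σ₀² + n/σ²) = (σ²·μ₀ + σ₀²·n·x̄)/(σ² + n·σ₀²) = (10913.9809·2725.72 + 50868.2916·38174.08)/723070.0633 = 1971598689.020476/723070.0633 = 2726.7049.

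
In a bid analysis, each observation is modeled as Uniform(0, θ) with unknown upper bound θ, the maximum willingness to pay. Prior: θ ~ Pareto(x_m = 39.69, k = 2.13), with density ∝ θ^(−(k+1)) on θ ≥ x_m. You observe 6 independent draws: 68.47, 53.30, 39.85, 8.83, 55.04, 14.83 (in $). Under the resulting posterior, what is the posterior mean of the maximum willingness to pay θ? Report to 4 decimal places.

A Pareto(scale x_m, shape k) prior on the upper bound θ of Uniform(0, θ) is conjugate: posterior is Pareto(max(x_m, max xᵢ), k + n).
Sample maximum = 68.47; prior scale x_m = 39.69 → posterior scale = max = 68.47.
Posterior shape = 2.13 + 6 = 8.13.
E[θ|data] = k·x_m/(k−1) = 8.13·68.47/7.13 = 78.0731.

78.0731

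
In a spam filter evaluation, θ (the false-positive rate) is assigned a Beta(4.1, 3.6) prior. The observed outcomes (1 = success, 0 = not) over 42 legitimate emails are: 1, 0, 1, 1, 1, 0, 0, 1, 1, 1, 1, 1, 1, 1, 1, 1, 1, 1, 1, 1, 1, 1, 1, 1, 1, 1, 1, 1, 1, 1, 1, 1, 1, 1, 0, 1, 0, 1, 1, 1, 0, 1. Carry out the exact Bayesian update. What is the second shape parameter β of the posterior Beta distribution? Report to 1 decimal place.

9.6

The Beta prior is conjugate to a Binomial/Bernoulli likelihood; the update adds successes to α and failures to β.
Posterior: Beta(α+k, β+n−k) = Beta(4.1+36, 3.6+6) = Beta(40.1, 9.6).
Posterior β = 9.6.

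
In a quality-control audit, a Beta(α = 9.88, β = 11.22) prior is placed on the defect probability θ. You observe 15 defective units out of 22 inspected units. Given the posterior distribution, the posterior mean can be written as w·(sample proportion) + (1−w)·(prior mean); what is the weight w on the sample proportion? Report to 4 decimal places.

The Beta prior is conjugate to a Binomial/Bernoulli likelihood; the update adds successes to α and failures to β.
Posterior mean = (α₀+k)/(α₀+β₀+n) = [n/(α₀+β₀+n)]·(k/n) + [(α₀+β₀)/(α₀+β₀+n)]·α₀/(α₀+β₀), so only n and the prior enter the weight.
The weight on the data is w = n/(α₀+β₀+n) = 22/(9.88+11.22+22) = 22/43.10 = 0.5104.

0.5104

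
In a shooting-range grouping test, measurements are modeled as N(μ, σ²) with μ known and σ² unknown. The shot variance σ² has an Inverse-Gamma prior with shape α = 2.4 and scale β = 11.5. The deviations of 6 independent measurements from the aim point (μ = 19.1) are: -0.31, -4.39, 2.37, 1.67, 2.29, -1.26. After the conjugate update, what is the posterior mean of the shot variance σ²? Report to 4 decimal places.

6.5461

With known mean μ and an Inverse-Gamma(α, β) prior on σ², the Normal likelihood is conjugate: posterior is Inv-Gamma(α + n/2, β + Σ(xᵢ−μ)²/2).
Σ(xᵢ−μ)² = (-0.31)² + (-4.39)² + (2.37)² + (1.67)² + (2.29)² + (-1.26)² = 34.6057.
Posterior: Inv-Gamma(2.4 + 6/2, 11.5 + 34.6057/2) = Inv-Gamma(5.40, 28.80285).
E[σ²|data] = β/(α−1) = 28.80285/4.40 = 6.5461.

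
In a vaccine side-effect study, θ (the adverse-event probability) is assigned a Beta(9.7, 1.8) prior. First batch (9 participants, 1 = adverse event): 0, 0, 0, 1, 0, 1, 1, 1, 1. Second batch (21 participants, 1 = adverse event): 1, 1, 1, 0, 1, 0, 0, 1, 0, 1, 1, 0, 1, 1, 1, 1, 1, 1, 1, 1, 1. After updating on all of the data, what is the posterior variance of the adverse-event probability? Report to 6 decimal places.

The Beta prior is conjugate to a Binomial/Bernoulli likelihood; the update adds successes to α and failures to β.
After batch 1: Beta(9.7+5, 1.8+4) = Beta(14.7, 5.8).
After batch 2: Beta(14.7+16, 5.8+5) = Beta(30.7, 10.8).
Var = αβ/((α+β)²(α+β+1)) = 30.7·10.8/(41.5²·42.5) = 0.004530.

0.004530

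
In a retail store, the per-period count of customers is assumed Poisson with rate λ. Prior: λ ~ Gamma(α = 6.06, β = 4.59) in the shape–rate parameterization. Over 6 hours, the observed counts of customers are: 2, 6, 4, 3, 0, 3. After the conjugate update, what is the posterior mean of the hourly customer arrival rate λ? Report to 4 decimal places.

With a Gamma(shape α, rate β) prior, the Poisson likelihood is conjugate: the posterior is Gamma(α + ΣXᵢ, β + n).
Sum of counts S = 18 over n = 6 hours.
Posterior: Gamma(α+S, β+n) = Gamma(6.06+18, 4.59+6) = Gamma(24.06, 10.59).
Posterior mean = α/β = 24.06/10.59 = 2.2720.

2.2720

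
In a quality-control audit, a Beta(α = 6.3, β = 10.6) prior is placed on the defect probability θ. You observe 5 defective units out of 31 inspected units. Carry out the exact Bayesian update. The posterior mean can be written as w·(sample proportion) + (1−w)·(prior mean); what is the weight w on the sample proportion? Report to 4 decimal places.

The Beta prior is conjugate to a Binomial/Bernoulli likelihood; the update adds successes to α and failures to β.
Posterior mean = (α₀+k)/(α₀+β₀+n) = [n/(α₀+β₀+n)]·(k/n) + [(α₀+β₀)/(α₀+β₀+n)]·α₀/(α₀+β₀), so only n and the prior enter the weight.
The weight on the data is w = n/(α₀+β₀+n) = 31/(6.3+10.6+31) = 31/47.9 = 0.6472.

0.6472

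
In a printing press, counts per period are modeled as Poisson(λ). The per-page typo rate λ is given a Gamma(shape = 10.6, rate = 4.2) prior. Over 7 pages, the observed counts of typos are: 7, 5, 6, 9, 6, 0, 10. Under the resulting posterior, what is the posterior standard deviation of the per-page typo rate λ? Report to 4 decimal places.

With a Gamma(shape α, rate β) prior, the Poisson likelihood is conjugate: the posterior is Gamma(α + ΣXᵢ, β + n).
Sum of counts S = 43 over n = 7 pages.
Posterior: Gamma(α+S, β+n) = Gamma(10.6+43, 4.2+7) = Gamma(53.6, 11.2).
SD = √α/β = √53.6/11.2 = 0.6537.

0.6537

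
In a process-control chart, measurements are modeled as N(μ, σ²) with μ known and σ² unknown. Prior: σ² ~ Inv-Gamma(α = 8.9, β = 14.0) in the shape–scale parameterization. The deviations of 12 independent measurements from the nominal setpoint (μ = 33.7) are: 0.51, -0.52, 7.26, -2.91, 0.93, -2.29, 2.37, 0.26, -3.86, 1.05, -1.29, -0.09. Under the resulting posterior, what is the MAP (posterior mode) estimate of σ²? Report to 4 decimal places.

3.7476

With known mean μ and an Inverse-Gamma(α, β) prior on σ², the Normal likelihood is conjugate: posterior is Inv-Gamma(α + n/2, β + Σ(xᵢ−μ)²/2).
Σ(xᵢ−μ)² = (0.51)² + (-0.52)² + (7.26)² + (-2.91)² + (0.93)² + (-2.29)² + (2.37)² + (0.26)² + (-3.86)² + (1.05)² + (-1.29)² + (-0.09)² = 91.1740.
Posterior: Inv-Gamma(8.9 + 12/2, 14.0 + 91.1740/2) = Inv-Gamma(14.90, 59.58700).
Mode = β/(α+1) = 59.58700/15.90 = 3.7476.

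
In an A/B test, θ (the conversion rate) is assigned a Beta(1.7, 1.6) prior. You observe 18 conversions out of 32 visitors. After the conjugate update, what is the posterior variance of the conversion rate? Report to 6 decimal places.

The Beta prior is conjugate to a Binomial/Bernoulli likelihood; the update adds successes to α and failures to β.
Posterior: Beta(α+k, β+n−k) = Beta(1.7+18, 1.6+14) = Beta(19.7, 15.6).
Var = αβ/((α+β)²(α+β+1)) = 19.7·15.6/(35.3²·36.3) = 0.006794.

0.006794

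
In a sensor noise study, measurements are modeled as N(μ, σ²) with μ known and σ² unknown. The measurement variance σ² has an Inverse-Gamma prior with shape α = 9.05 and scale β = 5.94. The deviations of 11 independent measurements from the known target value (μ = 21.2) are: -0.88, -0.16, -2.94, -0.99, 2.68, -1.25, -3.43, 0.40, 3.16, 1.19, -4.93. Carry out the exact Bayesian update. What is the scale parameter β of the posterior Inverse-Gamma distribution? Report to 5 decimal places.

39.34005

With known mean μ and an Inverse-Gamma(α, β) prior on σ², the Normal likelihood is conjugate: posterior is Inv-Gamma(α + n/2, β + Σ(xᵢ−μ)²/2).
Σ(xᵢ−μ)² = (-0.88)² + (-0.16)² + (-2.94)² + (-0.99)² + (2.68)² + (-1.25)² + (-3.43)² + (0.40)² + (3.16)² + (1.19)² + (-4.93)² = 66.8001.
Posterior: Inv-Gamma(9.05 + 11/2, 5.94 + 66.8001/2) = Inv-Gamma(14.55, 39.34005).
Posterior β = 39.34005.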